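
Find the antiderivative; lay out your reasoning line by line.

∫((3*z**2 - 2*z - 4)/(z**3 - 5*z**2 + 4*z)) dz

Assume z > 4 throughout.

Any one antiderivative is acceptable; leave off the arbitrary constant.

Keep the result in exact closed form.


Step 1. Decompose ∫((3*z**2 - 2*z - 4)/(z**3 - 5*z**2 + 4*z)) dz by partial fractions, (3*z**2 - 2*z - 4)/(z**3 - 5*z**2 + 4*z) = 1/(z - 1) + 3/(z - 4) - 1/z: now ∫(-1/z) dz + ∫(3/(z - 4)) dz + ∫(1/(z - 1)) dz.
Step 2. Evaluate the standard form [assuming z > 0]: now -log(z) + ∫(3/(z - 4)) dz + ∫(1/(z - 1)) dz.
Step 3. Evaluate the standard form [assuming z > 4]: now -log(z) + 3*log(z - 4) + ∫(1/(z - 1)) dz.
Step 4. Evaluate the standard form [assuming z > 1]: now -log(z) + 3*log(z - 4) + log(z - 1).
Answer: -log(z) + 3*log(z - 4) + log(z - 1).


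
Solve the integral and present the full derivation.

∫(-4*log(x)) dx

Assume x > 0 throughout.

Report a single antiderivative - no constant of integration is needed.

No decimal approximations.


Step 1. Integrate ∫(-4*log(x)) dx by parts with u = log(x), dv = (-4) dx, so v = -4*x [assuming x > 0]: now -4*x*log(x) + ∫(4) dx.
Step 2. Evaluate the standard form: now -4*x*log(x) + 4*x.
Answer: -4*x*log(x) + 4*x.


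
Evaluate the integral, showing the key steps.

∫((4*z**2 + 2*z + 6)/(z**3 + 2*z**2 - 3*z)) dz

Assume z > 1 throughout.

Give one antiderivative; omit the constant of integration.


Step 1. Decompose ∫((4*z**2 + 2*z + 6)/(z**3 + 2*z**2 - 3*z)) dz by partial fractions, (4*z**2 + 2*z + 6)/(z**3 + 2*z**2 - 3*z) = 3/(z + 3) + 3/(z - 1) - 2/z: now ∫(-2/z) dz + ∫(3/(z - 1)) dz + ∫(3/(z + 3)) dz.
Step 2. Evaluate the standard form [assuming z > 1]: now 3*log(z - 1) + ∫(-2/z) dz + ∫(3/(z + 3)) dz.
Step 3. Evaluate the standard form [assuming z > 0]: now -2*log(z) + 3*log(z - 1) + ∫(3/(z + 3)) dz.
Step 4. Evaluate the standard form [assuming z > -3]: now -2*log(z) + 3*log(z - 1) + 3*log(z + 3).
Answer: -2*log(z) + 3*log(z - 1) + 3*log(z + 3).


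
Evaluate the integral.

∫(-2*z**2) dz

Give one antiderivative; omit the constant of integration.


Answer: -2*z**3/3.


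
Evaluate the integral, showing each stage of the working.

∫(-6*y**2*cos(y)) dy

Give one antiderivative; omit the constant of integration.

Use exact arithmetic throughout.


Step 1. Integrate ∫(-6*y**2*cos(y)) dy by parts with u = y**2, dv = (-6*cos(y)) dy, so v = -6*sin(y): now -6*y**2*sin(y) + ∫(12*y*sin(y)) dy.
Step 2. Integrate ∫(12*y*sin(y)) dy by parts with u = y, dv = (12*sin(y)) dy, so v = -12*cos(y): now -6*y**2*sin(y) - 12*y*cos(y) + ∫(12*cos(y)) dy.
Step 3. Evaluate the standard form: now -6*y**2*sin(y) - 12*y*cos(y) + 12*sin(y).
Answer: -6*y**2*sin(y) - 12*y*cos(y) + 12*sin(y).


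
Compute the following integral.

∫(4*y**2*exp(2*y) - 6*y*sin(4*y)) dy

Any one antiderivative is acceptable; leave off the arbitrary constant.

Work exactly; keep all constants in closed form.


Answer: 2*y**2*exp(2*y) - 2*y*exp(2*y) + 3*y*cos(4*y)/2 + exp(2*y) - 3*sin(4*y)/8.


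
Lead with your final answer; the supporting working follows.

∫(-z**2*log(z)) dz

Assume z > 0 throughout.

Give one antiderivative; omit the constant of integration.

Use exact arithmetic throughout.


The answer is -z**3*log(z)/3 + z**3/9.
Step 1. Integrate ∫(-z**2*log(z)) dz by parts with u = log(z), dv = (-z**2) dz, so v = -z**3/3 [assuming z > 0]: now -z**3*log(z)/3 + ∫(z**2/3) dz.
Step 2. Evaluate the standard form: now -z**3*log(z)/3 + z**3/9.
Answer: -z**3*log(z)/3 + z**3/9.


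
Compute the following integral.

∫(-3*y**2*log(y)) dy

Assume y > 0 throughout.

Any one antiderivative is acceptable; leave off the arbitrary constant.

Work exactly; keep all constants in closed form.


Answer: -y**3*log(y) + y**3/3.


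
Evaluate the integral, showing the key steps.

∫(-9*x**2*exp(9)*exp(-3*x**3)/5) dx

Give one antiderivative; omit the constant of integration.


Step 1. Substitute u = x**3 - 3, turning ∫(-9*x**2*exp(9)*exp(-3*x**3)/5) dx into ∫(-3*exp(-3*u)/5) du: now ∫(-3*exp(-3*u)/5) du.
Step 2. Evaluate the standard form: now exp(-3*u)/5.
Step 3. Substitute back u = x**3 - 3: now exp(9 - 3*x**3)/5.
Answer: exp(9 - 3*x**3)/5.


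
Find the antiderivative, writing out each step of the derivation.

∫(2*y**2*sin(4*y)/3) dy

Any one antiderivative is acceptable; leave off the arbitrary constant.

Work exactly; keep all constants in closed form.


Step 1. Integrate ∫(2*y**2*sin(4*y)/3) dy by parts with u = y**2, dv = (2*sin(4*y)/3) dy, so v = -cos(4*y)/6: now -y**2*cos(4*y)/6 + ∫(y*cos(4*y)/3) dy.
Step 2. Integrate ∫(y*cos(4*y)/3) dy by parts with u = y, dv = (cos(4*y)/3) dy, so v = sin(4*y)/12: now -y**2*cos(4*y)/6 + y*sin(4*y)/12 + ∫(-sin(4*y)/12) dy.
Step 3. Evaluate the standard form: now -y**2*cos(4*y)/6 + y*sin(4*y)/12 + cos(4*y)/48.
Answer: -y**2*cos(4*y)/6 + y*sin(4*y)/12 + cos(4*y)/48.


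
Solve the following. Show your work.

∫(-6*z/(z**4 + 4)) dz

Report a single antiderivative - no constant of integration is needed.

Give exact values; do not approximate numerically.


Step 1. Substitute u = z**2, turning ∫(-6*z/(z**4 + 4)) dz into ∫(-3/(u**2 + 4)) du: now ∫(-3/(u**2 + 4)) du.
Step 2. Evaluate the standard form: now -3*atan(u/2)/2.
Step 3. Substitute back u = z**2: now -3*atan(z**2/2)/2.
Answer: -3*atan(z**2/2)/2.


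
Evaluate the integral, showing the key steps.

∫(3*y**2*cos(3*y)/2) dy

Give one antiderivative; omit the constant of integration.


Step 1. Integrate ∫(3*y**2*cos(3*y)/2) dy by parts with u = y**2, dv = (3*cos(3*y)/2) dy, so v = sin(3*y)/2: now y**2*sin(3*y)/2 + ∫(-y*sin(3*y)) dy.
Step 2. Integrate ∫(-y*sin(3*y)) dy by parts with u = y, dv = (-sin(3*y)) dy, so v = cos(3*y)/3: now y**2*sin(3*y)/2 + y*cos(3*y)/3 + ∫(-cos(3*y)/3) dy.
Step 3. Evaluate the standard form: now y**2*sin(3*y)/2 + y*cos(3*y)/3 - sin(3*y)/9.
Answer: y**2*sin(3*y)/2 + y*cos(3*y)/3 - sin(3*y)/9.


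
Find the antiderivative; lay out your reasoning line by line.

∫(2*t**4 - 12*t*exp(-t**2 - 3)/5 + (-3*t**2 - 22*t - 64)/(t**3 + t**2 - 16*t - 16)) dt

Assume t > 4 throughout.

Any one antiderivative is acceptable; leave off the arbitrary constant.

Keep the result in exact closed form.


Step 1. Rewrite: now ∫(2*t**4) dt + ∫(-12*t*exp(-t**2 - 3)/5) dt + ∫((-3*t**2 - 22*t - 64)/(t**3 + t**2 - 16*t - 16)) dt.
Step 2. Decompose ∫((-3*t**2 - 22*t - 64)/(t**3 + t**2 - 16*t - 16)) dt by partial fractions, (-3*t**2 - 22*t - 64)/(t**3 + t**2 - 16*t - 16) = -1/(t + 4) + 3/(t + 1) - 5/(t - 4): now ∫(2*t**4) dt + ∫(-12*t*exp(-t**2 - 3)/5) dt + ∫(-5/(t - 4)) dt + ∫(3/(t + 1)) dt + ∫(-1/(t + 4)) dt.
Step 3. Evaluate the standard form [assuming t > 4]: now -5*log(t - 4) + ∫(2*t**4) dt + ∫(-12*t*exp(-t**2 - 3)/5) dt + ∫(3/(t + 1)) dt + ∫(-1/(t + 4)) dt.
Step 4. Evaluate the standard form [assuming t > -1]: now -5*log(t - 4) + 3*log(t + 1) + ∫(2*t**4) dt + ∫(-12*t*exp(-t**2 - 3)/5) dt + ∫(-1/(t + 4)) dt.
Step 5. Evaluate the standard form [assuming t > -4]: now -5*log(t - 4) + 3*log(t + 1) - log(t + 4) + ∫(2*t**4) dt + ∫(-12*t*exp(-t**2 - 3)/5) dt.
Step 6. Evaluate the standard form: now 2*t**5/5 - 5*log(t - 4) + 3*log(t + 1) - log(t + 4) + ∫(-12*t*exp(-t**2 - 3)/5) dt.
Step 7. Substitute u = t**2 + 3, turning ∫(-12*t*exp(-t**2 - 3)/5) dt into ∫(-6*exp(-u)/5) du: now 2*t**5/5 - 5*log(t - 4) + 3*log(t + 1) - log(t + 4) + ∫(-6*exp(-u)/5) du.
Step 8. Evaluate the standard form: now 2*t**5/5 - 5*log(t - 4) + 3*log(t + 1) - log(t + 4) + 6*exp(-u)/5.
Step 9. Substitute back u = t**2 + 3: now 2*t**5/5 + 6*exp(-t**2 - 3)/5 - 5*log(t - 4) + 3*log(t + 1) - log(t + 4).
Answer: 2*t**5/5 + 6*exp(-t**2 - 3)/5 - 5*log(t - 4) + 3*log(t + 1) - log(t + 4).


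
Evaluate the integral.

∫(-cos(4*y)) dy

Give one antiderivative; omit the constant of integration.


Answer: -sin(4*y)/4.


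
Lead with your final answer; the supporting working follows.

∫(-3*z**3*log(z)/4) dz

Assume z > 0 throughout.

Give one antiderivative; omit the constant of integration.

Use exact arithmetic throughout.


The answer is -3*z**4*log(z)/16 + 3*z**4/64.
Step 1. Integrate ∫(-3*z**3*log(z)/4) dz by parts with u = log(z), dv = (-3*z**3/4) dz, so v = -3*z**4/16 [assuming z > 0]: now -3*z**4*log(z)/16 + ∫(3*z**3/16) dz.
Step 2. Evaluate the standard form: now -3*z**4*log(z)/16 + 3*z**4/64.
Answer: -3*z**4*log(z)/16 + 3*z**4/64.


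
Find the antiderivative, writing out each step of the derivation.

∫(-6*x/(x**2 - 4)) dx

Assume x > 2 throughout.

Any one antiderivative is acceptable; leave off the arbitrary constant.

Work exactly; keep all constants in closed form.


Step 1. Decompose ∫(-6*x/(x**2 - 4)) dx by partial fractions, -6*x/(x**2 - 4) = -3/(x + 2) - 3/(x - 2): now ∫(-3/(x - 2)) dx + ∫(-3/(x + 2)) dx.
Step 2. Evaluate the standard form [assuming x > 2]: now -3*log(x - 2) + ∫(-3/(x + 2)) dx.
Step 3. Evaluate the standard form [assuming x > -2]: now -3*log(x - 2) - 3*log(x + 2).
Answer: -3*log(x - 2) - 3*log(x + 2).


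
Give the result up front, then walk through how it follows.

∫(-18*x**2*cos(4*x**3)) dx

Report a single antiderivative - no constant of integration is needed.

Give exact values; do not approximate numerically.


The answer is -3*sin(4*x**3)/2.
Step 1. Substitute u = x**3, turning ∫(-18*x**2*cos(4*x**3)) dx into ∫(-6*cos(4*u)) du: now ∫(-6*cos(4*u)) du.
Step 2. Evaluate the standard form: now -3*sin(4*u)/2.
Step 3. Substitute back u = x**3: now -3*sin(4*x**3)/2.
Answer: -3*sin(4*x**3)/2.


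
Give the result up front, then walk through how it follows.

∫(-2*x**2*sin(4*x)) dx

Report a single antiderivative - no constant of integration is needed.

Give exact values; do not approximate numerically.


The answer is x**2*cos(4*x)/2 - x*sin(4*x)/4 - cos(4*x)/16.
Step 1. Integrate ∫(-2*x**2*sin(4*x)) dx by parts with u = x**2, dv = (-2*sin(4*x)) dx, so v = cos(4*x)/2: now x**2*cos(4*x)/2 + ∫(-x*cos(4*x)) dx.
Step 2. Integrate ∫(-x*cos(4*x)) dx by parts with u = x, dv = (-cos(4*x)) dx, so v = -sin(4*x)/4: now x**2*cos(4*x)/2 - x*sin(4*x)/4 + ∫(sin(4*x)/4) dx.
Step 3. Evaluate the standard form: now x**2*cos(4*x)/2 - x*sin(4*x)/4 - cos(4*x)/16.
Answer: x**2*cos(4*x)/2 - x*sin(4*x)/4 - cos(4*x)/16.


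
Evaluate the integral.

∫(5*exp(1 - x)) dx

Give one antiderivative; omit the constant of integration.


Answer: -5*exp(1 - x).


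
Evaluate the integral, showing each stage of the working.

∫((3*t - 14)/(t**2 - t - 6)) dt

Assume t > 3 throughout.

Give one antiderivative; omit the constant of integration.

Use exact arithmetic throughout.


Step 1. Decompose ∫((3*t - 14)/(t**2 - t - 6)) dt by partial fractions, (3*t - 14)/(t**2 - t - 6) = 4/(t + 2) - 1/(t - 3): now ∫(-1/(t - 3)) dt + ∫(4/(t + 2)) dt.
Step 2. Evaluate the standard form [assuming t > 3]: now -log(t - 3) + ∫(4/(t + 2)) dt.
Step 3. Evaluate the standard form [assuming t > -2]: now -log(t - 3) + 4*log(t + 2).
Answer: -log(t - 3) + 4*log(t + 2).


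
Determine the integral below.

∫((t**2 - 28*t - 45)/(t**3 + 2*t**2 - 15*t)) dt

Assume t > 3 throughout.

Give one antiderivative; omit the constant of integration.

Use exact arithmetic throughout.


Answer: 3*log(t) - 5*log(t - 3) + 3*log(t + 5).


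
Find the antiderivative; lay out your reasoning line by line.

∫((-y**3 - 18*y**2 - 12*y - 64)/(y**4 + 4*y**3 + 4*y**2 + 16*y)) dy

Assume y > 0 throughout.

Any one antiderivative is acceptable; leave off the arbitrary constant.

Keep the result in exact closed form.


Step 1. Decompose ∫((-y**3 - 18*y**2 - 12*y - 64)/(y**4 + 4*y**3 + 4*y**2 + 16*y)) dy by partial fractions, (-y**3 - 18*y**2 - 12*y - 64)/(y**4 + 4*y**3 + 4*y**2 + 16*y) = -2/(y**2 + 4) + 3/(y + 4) - 4/y: now ∫(-4/y) dy + ∫(3/(y + 4)) dy + ∫(-2/(y**2 + 4)) dy.
Step 2. Evaluate the standard form [assuming y > 0]: now -4*log(y) + ∫(3/(y + 4)) dy + ∫(-2/(y**2 + 4)) dy.
Step 3. Evaluate the standard form [assuming y > -4]: now -4*log(y) + 3*log(y + 4) + ∫(-2/(y**2 + 4)) dy.
Step 4. Evaluate the standard form: now -4*log(y) + 3*log(y + 4) - atan(y/2).
Answer: -4*log(y) + 3*log(y + 4) - atan(y/2).


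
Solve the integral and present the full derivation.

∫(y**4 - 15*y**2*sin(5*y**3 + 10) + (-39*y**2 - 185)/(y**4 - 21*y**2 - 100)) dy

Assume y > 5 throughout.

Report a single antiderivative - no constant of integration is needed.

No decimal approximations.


Step 1. Rewrite: now ∫(y**4) dy + ∫(-15*y**2*sin(5*y**3 + 10)) dy + ∫((-39*y**2 - 185)/(y**4 - 21*y**2 - 100)) dy.
Step 2. Evaluate the standard form: now y**5/5 + ∫(-15*y**2*sin(5*y**3 + 10)) dy + ∫((-39*y**2 - 185)/(y**4 - 21*y**2 - 100)) dy.
Step 3. Decompose ∫((-39*y**2 - 185)/(y**4 - 21*y**2 - 100)) dy by partial fractions, (-39*y**2 - 185)/(y**4 - 21*y**2 - 100) = 1/(y**2 + 4) + 4/(y + 5) - 4/(y - 5): now y**5/5 + ∫(-15*y**2*sin(5*y**3 + 10)) dy + ∫(-4/(y - 5)) dy + ∫(4/(y + 5)) dy + ∫(1/(y**2 + 4)) dy.
Step 4. Evaluate the standard form [assuming y > -5]: now y**5/5 + 4*log(y + 5) + ∫(-15*y**2*sin(5*y**3 + 10)) dy + ∫(-4/(y - 5)) dy + ∫(1/(y**2 + 4)) dy.
Step 5. Evaluate the standard form [assuming y > 5]: now y**5/5 - 4*log(y - 5) + 4*log(y + 5) + ∫(-15*y**2*sin(5*y**3 + 10)) dy + ∫(1/(y**2 + 4)) dy.
Step 6. Evaluate the standard form: now y**5/5 - 4*log(y - 5) + 4*log(y + 5) + atan(y/2)/2 + ∫(-15*y**2*sin(5*y**3 + 10)) dy.
Step 7. Substitute u = y**3 + 2, turning ∫(-15*y**2*sin(5*y**3 + 10)) dy into ∫(-5*sin(5*u)) du: now y**5/5 - 4*log(y - 5) + 4*log(y + 5) + atan(y/2)/2 + ∫(-5*sin(5*u)) du.
Step 8. Evaluate the standard form: now y**5/5 - 4*log(y - 5) + 4*log(y + 5) + cos(5*u) + atan(y/2)/2.
Step 9. Substitute back u = y**3 + 2: now y**5/5 - 4*log(y - 5) + 4*log(y + 5) + cos(5*y**3 + 10) + atan(y/2)/2.
Answer: y**5/5 - 4*log(y - 5) + 4*log(y + 5) + cos(5*y**3 + 10) + atan(y/2)/2.


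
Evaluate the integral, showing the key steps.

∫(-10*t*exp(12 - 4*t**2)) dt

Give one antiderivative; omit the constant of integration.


Step 1. Substitute u = t**2 - 3, turning ∫(-10*t*exp(12 - 4*t**2)) dt into ∫(-5*exp(-4*u)) du: now ∫(-5*exp(-4*u)) du.
Step 2. Evaluate the standard form: now 5*exp(-4*u)/4.
Step 3. Substitute back u = t**2 - 3: now 5*exp(12 - 4*t**2)/4.
Answer: 5*exp(12 - 4*t**2)/4.


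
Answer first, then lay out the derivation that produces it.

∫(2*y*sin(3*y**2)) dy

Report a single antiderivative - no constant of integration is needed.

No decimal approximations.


The answer is -cos(3*y**2)/3.
Step 1. Substitute u = y**2, turning ∫(2*y*sin(3*y**2)) dy into ∫(sin(3*u)) du: now ∫(sin(3*u)) du.
Step 2. Evaluate the standard form: now -cos(3*u)/3.
Step 3. Substitute back u = y**2: now -cos(3*y**2)/3.
Answer: -cos(3*y**2)/3.


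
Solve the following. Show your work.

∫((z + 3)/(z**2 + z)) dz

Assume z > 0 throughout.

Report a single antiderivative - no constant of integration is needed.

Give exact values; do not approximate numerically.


Step 1. Decompose ∫((z + 3)/(z**2 + z)) dz by partial fractions, (z + 3)/(z**2 + z) = -2/(z + 1) + 3/z: now ∫(3/z) dz + ∫(-2/(z + 1)) dz.
Step 2. Evaluate the standard form [assuming z > 0]: now 3*log(z) + ∫(-2/(z + 1)) dz.
Step 3. Evaluate the standard form [assuming z > -1]: now 3*log(z) - 2*log(z + 1).
Answer: 3*log(z) - 2*log(z + 1).


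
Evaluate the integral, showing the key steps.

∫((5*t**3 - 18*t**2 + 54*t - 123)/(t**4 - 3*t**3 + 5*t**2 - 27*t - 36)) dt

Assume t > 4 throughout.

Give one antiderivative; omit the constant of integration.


Step 1. Decompose ∫((5*t**3 - 18*t**2 + 54*t - 123)/(t**4 - 3*t**3 + 5*t**2 - 27*t - 36)) dt by partial fractions, (5*t**3 - 18*t**2 + 54*t - 123)/(t**4 - 3*t**3 + 5*t**2 - 27*t - 36) = -3/(t**2 + 9) + 4/(t + 1) + 1/(t - 4): now ∫(1/(t - 4)) dt + ∫(4/(t + 1)) dt + ∫(-3/(t**2 + 9)) dt.
Step 2. Evaluate the standard form [assuming t > 4]: now log(t - 4) + ∫(4/(t + 1)) dt + ∫(-3/(t**2 + 9)) dt.
Step 3. Evaluate the standard form [assuming t > -1]: now log(t - 4) + 4*log(t + 1) + ∫(-3/(t**2 + 9)) dt.
Step 4. Evaluate the standard form: now log(t - 4) + 4*log(t + 1) - atan(t/3).
Answer: log(t - 4) + 4*log(t + 1) - atan(t/3).


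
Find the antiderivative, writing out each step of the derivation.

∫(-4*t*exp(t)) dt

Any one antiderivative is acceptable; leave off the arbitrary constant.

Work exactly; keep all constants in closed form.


Step 1. Integrate ∫(-4*t*exp(t)) dt by parts with u = t, dv = (-4*exp(t)) dt, so v = -4*exp(t): now -4*t*exp(t) + ∫(4*exp(t)) dt.
Step 2. Evaluate the standard form: now -4*t*exp(t) + 4*exp(t).
Answer: -4*t*exp(t) + 4*exp(t).


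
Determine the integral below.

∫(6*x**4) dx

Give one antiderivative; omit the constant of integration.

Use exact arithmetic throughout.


Answer: 6*x**5/5.


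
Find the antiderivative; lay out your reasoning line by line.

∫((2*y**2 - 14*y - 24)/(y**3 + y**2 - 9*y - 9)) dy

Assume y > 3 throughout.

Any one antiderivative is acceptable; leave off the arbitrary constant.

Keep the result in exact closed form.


Step 1. Decompose ∫((2*y**2 - 14*y - 24)/(y**3 + y**2 - 9*y - 9)) dy by partial fractions, (2*y**2 - 14*y - 24)/(y**3 + y**2 - 9*y - 9) = 3/(y + 3) + 1/(y + 1) - 2/(y - 3): now ∫(-2/(y - 3)) dy + ∫(1/(y + 1)) dy + ∫(3/(y + 3)) dy.
Step 2. Evaluate the standard form [assuming y > 3]: now -2*log(y - 3) + ∫(1/(y + 1)) dy + ∫(3/(y + 3)) dy.
Step 3. Evaluate the standard form [assuming y > -1]: now -2*log(y - 3) + log(y + 1) + ∫(3/(y + 3)) dy.
Step 4. Evaluate the standard form [assuming y > -3]: now -2*log(y - 3) + log(y + 1) + 3*log(y + 3).
Answer: -2*log(y - 3) + log(y + 1) + 3*log(y + 3).


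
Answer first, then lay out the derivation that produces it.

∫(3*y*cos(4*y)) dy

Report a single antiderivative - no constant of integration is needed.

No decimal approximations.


The answer is 3*y*sin(4*y)/4 + 3*cos(4*y)/16.
Step 1. Integrate ∫(3*y*cos(4*y)) dy by parts with u = y, dv = (3*cos(4*y)) dy, so v = 3*sin(4*y)/4: now 3*y*sin(4*y)/4 + ∫(-3*sin(4*y)/4) dy.
Step 2. Evaluate the standard form: now 3*y*sin(4*y)/4 + 3*cos(4*y)/16.
Answer: 3*y*sin(4*y)/4 + 3*cos(4*y)/16.


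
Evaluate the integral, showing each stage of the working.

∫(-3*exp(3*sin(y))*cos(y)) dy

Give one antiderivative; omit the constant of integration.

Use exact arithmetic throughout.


Step 1. Substitute u = sin(y), turning ∫(-3*exp(3*sin(y))*cos(y)) dy into ∫(-3*exp(3*u)) du: now ∫(-3*exp(3*u)) du.
Step 2. Evaluate the standard form: now -exp(3*u).
Step 3. Substitute back u = sin(y): now -exp(3*sin(y)).
Answer: -exp(3*sin(y)).


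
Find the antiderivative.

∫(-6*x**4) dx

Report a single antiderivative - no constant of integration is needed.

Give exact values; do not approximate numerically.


Answer: -6*x**5/5.


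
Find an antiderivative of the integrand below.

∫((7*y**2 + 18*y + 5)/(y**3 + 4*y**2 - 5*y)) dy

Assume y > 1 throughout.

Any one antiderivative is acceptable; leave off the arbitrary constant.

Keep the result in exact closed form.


Answer: -log(y) + 5*log(y - 1) + 3*log(y + 5).


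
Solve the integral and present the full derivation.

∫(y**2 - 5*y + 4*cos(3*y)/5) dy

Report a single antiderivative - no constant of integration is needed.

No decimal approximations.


Step 1. Rewrite: now ∫(-5*y) dy + ∫(y**2) dy + ∫(4*cos(3*y)/5) dy.
Step 2. Evaluate the standard form: now y**3/3 + ∫(-5*y) dy + ∫(4*cos(3*y)/5) dy.
Step 3. Evaluate the standard form: now y**3/3 - 5*y**2/2 + ∫(4*cos(3*y)/5) dy.
Step 4. Evaluate the standard form: now y**3/3 - 5*y**2/2 + 4*sin(3*y)/15.
Answer: y**3/3 - 5*y**2/2 + 4*sin(3*y)/15.


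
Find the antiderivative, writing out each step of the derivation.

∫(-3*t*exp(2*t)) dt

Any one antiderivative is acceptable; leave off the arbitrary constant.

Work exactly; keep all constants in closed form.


Step 1. Integrate ∫(-3*t*exp(2*t)) dt by parts with u = t, dv = (-3*exp(2*t)) dt, so v = -3*exp(2*t)/2: now -3*t*exp(2*t)/2 + ∫(3*exp(2*t)/2) dt.
Step 2. Evaluate the standard form: now -3*t*exp(2*t)/2 + 3*exp(2*t)/4.
Answer: -3*t*exp(2*t)/2 + 3*exp(2*t)/4.


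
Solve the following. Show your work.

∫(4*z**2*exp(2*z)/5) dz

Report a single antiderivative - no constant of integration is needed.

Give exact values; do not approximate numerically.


Step 1. Integrate ∫(4*z**2*exp(2*z)/5) dz by parts with u = z**2, dv = (4*exp(2*z)/5) dz, so v = 2*exp(2*z)/5: now 2*z**2*exp(2*z)/5 + ∫(-4*z*exp(2*z)/5) dz.
Step 2. Integrate ∫(-4*z*exp(2*z)/5) dz by parts with u = z, dv = (-4*exp(2*z)/5) dz, so v = -2*exp(2*z)/5: now 2*z**2*exp(2*z)/5 - 2*z*exp(2*z)/5 + ∫(2*exp(2*z)/5) dz.
Step 3. Evaluate the standard form: now 2*z**2*exp(2*z)/5 - 2*z*exp(2*z)/5 + exp(2*z)/5.
Answer: 2*z**2*exp(2*z)/5 - 2*z*exp(2*z)/5 + exp(2*z)/5.


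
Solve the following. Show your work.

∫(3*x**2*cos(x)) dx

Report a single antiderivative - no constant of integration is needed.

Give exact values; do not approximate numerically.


Step 1. Integrate ∫(3*x**2*cos(x)) dx by parts with u = x**2, dv = (3*cos(x)) dx, so v = 3*sin(x): now 3*x**2*sin(x) + ∫(-6*x*sin(x)) dx.
Step 2. Integrate ∫(-6*x*sin(x)) dx by parts with u = x, dv = (-6*sin(x)) dx, so v = 6*cos(x): now 3*x**2*sin(x) + 6*x*cos(x) + ∫(-6*cos(x)) dx.
Step 3. Evaluate the standard form: now 3*x**2*sin(x) + 6*x*cos(x) - 6*sin(x).
Answer: 3*x**2*sin(x) + 6*x*cos(x) - 6*sin(x).


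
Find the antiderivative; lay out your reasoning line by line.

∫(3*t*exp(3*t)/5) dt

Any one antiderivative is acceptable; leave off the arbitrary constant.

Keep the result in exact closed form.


Step 1. Integrate ∫(3*t*exp(3*t)/5) dt by parts with u = t, dv = (3*exp(3*t)/5) dt, so v = exp(3*t)/5: now t*exp(3*t)/5 + ∫(-exp(3*t)/5) dt.
Step 2. Evaluate the standard form: now t*exp(3*t)/5 - exp(3*t)/15.
Answer: t*exp(3*t)/5 - exp(3*t)/15.


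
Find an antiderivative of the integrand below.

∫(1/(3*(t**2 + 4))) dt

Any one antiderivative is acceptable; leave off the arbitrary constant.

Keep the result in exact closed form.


Answer: atan(t/2)/6.


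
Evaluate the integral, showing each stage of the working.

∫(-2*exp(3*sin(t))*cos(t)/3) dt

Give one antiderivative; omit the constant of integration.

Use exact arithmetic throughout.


Step 1. Substitute u = sin(t), turning ∫(-2*exp(3*sin(t))*cos(t)/3) dt into ∫(-2*exp(3*u)/3) du: now ∫(-2*exp(3*u)/3) du.
Step 2. Evaluate the standard form: now -2*exp(3*u)/9.
Step 3. Substitute back u = sin(t): now -2*exp(3*sin(t))/9.
Answer: -2*exp(3*sin(t))/9.


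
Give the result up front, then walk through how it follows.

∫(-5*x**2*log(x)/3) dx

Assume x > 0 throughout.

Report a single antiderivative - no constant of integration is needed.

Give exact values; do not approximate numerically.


The answer is -5*x**3*log(x)/9 + 5*x**3/27.
Step 1. Integrate ∫(-5*x**2*log(x)/3) dx by parts with u = log(x), dv = (-5*x**2/3) dx, so v = -5*x**3/9 [assuming x > 0]: now -5*x**3*log(x)/9 + ∫(5*x**2/9) dx.
Step 2. Evaluate the standard form: now -5*x**3*log(x)/9 + 5*x**3/27.
Answer: -5*x**3*log(x)/9 + 5*x**3/27.


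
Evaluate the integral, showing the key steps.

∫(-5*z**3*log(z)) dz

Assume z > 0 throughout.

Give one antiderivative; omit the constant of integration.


Step 1. Integrate ∫(-5*z**3*log(z)) dz by parts with u = log(z), dv = (-5*z**3) dz, so v = -5*z**4/4 [assuming z > 0]: now -5*z**4*log(z)/4 + ∫(5*z**3/4) dz.
Step 2. Evaluate the standard form: now -5*z**4*log(z)/4 + 5*z**4/16.
Answer: -5*z**4*log(z)/4 + 5*z**4/16.


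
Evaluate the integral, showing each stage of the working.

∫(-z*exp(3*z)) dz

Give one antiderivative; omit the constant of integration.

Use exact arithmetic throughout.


Step 1. Integrate ∫(-z*exp(3*z)) dz by parts with u = z, dv = (-exp(3*z)) dz, so v = -exp(3*z)/3: now -z*exp(3*z)/3 + ∫(exp(3*z)/3) dz.
Step 2. Evaluate the standard form: now -z*exp(3*z)/3 + exp(3*z)/9.
Answer: -z*exp(3*z)/3 + exp(3*z)/9.


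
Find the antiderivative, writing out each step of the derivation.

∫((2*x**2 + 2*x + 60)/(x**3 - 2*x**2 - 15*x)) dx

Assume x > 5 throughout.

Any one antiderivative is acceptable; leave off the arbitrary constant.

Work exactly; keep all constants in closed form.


Step 1. Decompose ∫((2*x**2 + 2*x + 60)/(x**3 - 2*x**2 - 15*x)) dx by partial fractions, (2*x**2 + 2*x + 60)/(x**3 - 2*x**2 - 15*x) = 3/(x + 3) + 3/(x - 5) - 4/x: now ∫(-4/x) dx + ∫(3/(x - 5)) dx + ∫(3/(x + 3)) dx.
Step 2. Evaluate the standard form [assuming x > -3]: now 3*log(x + 3) + ∫(-4/x) dx + ∫(3/(x - 5)) dx.
Step 3. Evaluate the standard form [assuming x > 0]: now -4*log(x) + 3*log(x + 3) + ∫(3/(x - 5)) dx.
Step 4. Evaluate the standard form [assuming x > 5]: now -4*log(x) + 3*log(x - 5) + 3*log(x + 3).
Answer: -4*log(x) + 3*log(x - 5) + 3*log(x + 3).


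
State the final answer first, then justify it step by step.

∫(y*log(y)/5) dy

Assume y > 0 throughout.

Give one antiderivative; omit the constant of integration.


The answer is y**2*log(y)/10 - y**2/20.
Step 1. Integrate ∫(y*log(y)/5) dy by parts with u = log(y), dv = (y/5) dy, so v = y**2/10 [assuming y > 0]: now y**2*log(y)/10 + ∫(-y/10) dy.
Step 2. Evaluate the standard form: now y**2*log(y)/10 - y**2/20.
Answer: y**2*log(y)/10 - y**2/20.


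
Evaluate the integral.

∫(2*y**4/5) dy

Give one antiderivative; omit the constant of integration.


Answer: 2*y**5/25.


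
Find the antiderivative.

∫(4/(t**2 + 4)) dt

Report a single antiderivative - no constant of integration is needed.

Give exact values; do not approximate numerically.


Answer: 2*atan(t/2).


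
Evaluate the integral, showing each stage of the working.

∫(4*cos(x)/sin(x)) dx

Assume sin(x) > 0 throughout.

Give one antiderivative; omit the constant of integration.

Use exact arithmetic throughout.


Step 1. Substitute u = sin(x), turning ∫(4*cos(x)/sin(x)) dx into ∫(4/u) du: now ∫(4/u) du.
Step 2. Evaluate the standard form [assuming u > 0]: now 4*log(u).
Step 3. Substitute back u = sin(x): now 4*log(sin(x)).
Answer: 4*log(sin(x)).


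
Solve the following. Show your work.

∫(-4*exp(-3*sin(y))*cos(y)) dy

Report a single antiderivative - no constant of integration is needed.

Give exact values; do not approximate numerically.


Step 1. Substitute u = sin(y), turning ∫(-4*exp(-3*sin(y))*cos(y)) dy into ∫(-4*exp(-3*u)) du: now ∫(-4*exp(-3*u)) du.
Step 2. Evaluate the standard form: now 4*exp(-3*u)/3.
Step 3. Substitute back u = sin(y): now 4*exp(-3*sin(y))/3.
Answer: 4*exp(-3*sin(y))/3.


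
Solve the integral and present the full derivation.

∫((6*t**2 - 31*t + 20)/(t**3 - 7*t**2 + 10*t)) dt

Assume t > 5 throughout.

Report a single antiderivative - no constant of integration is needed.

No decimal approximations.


Step 1. Decompose ∫((6*t**2 - 31*t + 20)/(t**3 - 7*t**2 + 10*t)) dt by partial fractions, (6*t**2 - 31*t + 20)/(t**3 - 7*t**2 + 10*t) = 3/(t - 2) + 1/(t - 5) + 2/t: now ∫(2/t) dt + ∫(1/(t - 5)) dt + ∫(3/(t - 2)) dt.
Step 2. Evaluate the standard form [assuming t > 0]: now 2*log(t) + ∫(1/(t - 5)) dt + ∫(3/(t - 2)) dt.
Step 3. Evaluate the standard form [assuming t > 5]: now 2*log(t) + log(t - 5) + ∫(3/(t - 2)) dt.
Step 4. Evaluate the standard form [assuming t > 2]: now 2*log(t) + log(t - 5) + 3*log(t - 2).
Answer: 2*log(t) + log(t - 5) + 3*log(t - 2).


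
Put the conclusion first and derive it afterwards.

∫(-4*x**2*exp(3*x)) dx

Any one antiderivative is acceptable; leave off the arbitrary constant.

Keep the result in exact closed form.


The answer is -4*x**2*exp(3*x)/3 + 8*x*exp(3*x)/9 - 8*exp(3*x)/27.
Step 1. Integrate ∫(-4*x**2*exp(3*x)) dx by parts with u = x**2, dv = (-4*exp(3*x)) dx, so v = -4*exp(3*x)/3: now -4*x**2*exp(3*x)/3 + ∫(8*x*exp(3*x)/3) dx.
Step 2. Integrate ∫(8*x*exp(3*x)/3) dx by parts with u = x, dv = (8*exp(3*x)/3) dx, so v = 8*exp(3*x)/9: now -4*x**2*exp(3*x)/3 + 8*x*exp(3*x)/9 + ∫(-8*exp(3*x)/9) dx.
Step 3. Evaluate the standard form: now -4*x**2*exp(3*x)/3 + 8*x*exp(3*x)/9 - 8*exp(3*x)/27.
Answer: -4*x**2*exp(3*x)/3 + 8*x*exp(3*x)/9 - 8*exp(3*x)/27.


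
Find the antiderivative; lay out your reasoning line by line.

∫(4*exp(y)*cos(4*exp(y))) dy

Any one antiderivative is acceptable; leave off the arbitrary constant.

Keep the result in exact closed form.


Step 1. Substitute u = exp(y), turning ∫(4*exp(y)*cos(4*exp(y))) dy into ∫(4*cos(4*u)) du: now ∫(4*cos(4*u)) du.
Step 2. Evaluate the standard form: now sin(4*u).
Step 3. Substitute back u = exp(y): now sin(4*exp(y)).
Answer: sin(4*exp(y)).


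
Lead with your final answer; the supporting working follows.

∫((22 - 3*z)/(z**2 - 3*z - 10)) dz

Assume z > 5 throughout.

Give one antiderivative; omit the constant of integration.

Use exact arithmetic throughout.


The answer is log(z - 5) - 4*log(z + 2).
Step 1. Decompose ∫((22 - 3*z)/(z**2 - 3*z - 10)) dz by partial fractions, (22 - 3*z)/(z**2 - 3*z - 10) = -4/(z + 2) + 1/(z - 5): now ∫(1/(z - 5)) dz + ∫(-4/(z + 2)) dz.
Step 2. Evaluate the standard form [assuming z > -2]: now -4*log(z + 2) + ∫(1/(z - 5)) dz.
Step 3. Evaluate the standard form [assuming z > 5]: now log(z - 5) - 4*log(z + 2).
Answer: log(z - 5) - 4*log(z + 2).


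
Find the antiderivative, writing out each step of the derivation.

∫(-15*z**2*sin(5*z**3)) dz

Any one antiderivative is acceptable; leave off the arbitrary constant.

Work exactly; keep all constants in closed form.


Step 1. Substitute u = z**3, turning ∫(-15*z**2*sin(5*z**3)) dz into ∫(-5*sin(5*u)) du: now ∫(-5*sin(5*u)) du.
Step 2. Evaluate the standard form: now cos(5*u).
Step 3. Substitute back u = z**3: now cos(5*z**3).
Answer: cos(5*z**3).


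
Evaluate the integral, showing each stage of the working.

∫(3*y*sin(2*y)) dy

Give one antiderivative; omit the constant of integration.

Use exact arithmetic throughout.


Step 1. Integrate ∫(3*y*sin(2*y)) dy by parts with u = y, dv = (3*sin(2*y)) dy, so v = -3*cos(2*y)/2: now -3*y*cos(2*y)/2 + ∫(3*cos(2*y)/2) dy.
Step 2. Evaluate the standard form: now -3*y*cos(2*y)/2 + 3*sin(2*y)/4.
Answer: -3*y*cos(2*y)/2 + 3*sin(2*y)/4.


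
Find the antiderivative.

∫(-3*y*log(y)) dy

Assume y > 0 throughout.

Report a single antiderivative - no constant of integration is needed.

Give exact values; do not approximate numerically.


Answer: -3*y**2*log(y)/2 + 3*y**2/4.


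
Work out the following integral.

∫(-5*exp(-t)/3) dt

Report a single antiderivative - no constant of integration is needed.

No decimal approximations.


Answer: 5*exp(-t)/3.


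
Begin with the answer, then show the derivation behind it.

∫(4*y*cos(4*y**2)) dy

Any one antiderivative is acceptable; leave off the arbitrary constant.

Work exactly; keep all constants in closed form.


The answer is sin(4*y**2)/2.
Step 1. Substitute u = y**2, turning ∫(4*y*cos(4*y**2)) dy into ∫(2*cos(4*u)) du: now ∫(2*cos(4*u)) du.
Step 2. Evaluate the standard form: now sin(4*u)/2.
Step 3. Substitute back u = y**2: now sin(4*y**2)/2.
Answer: sin(4*y**2)/2.


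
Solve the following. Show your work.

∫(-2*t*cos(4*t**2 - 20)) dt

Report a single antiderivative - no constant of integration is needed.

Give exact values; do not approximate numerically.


Step 1. Substitute u = t**2 - 5, turning ∫(-2*t*cos(4*t**2 - 20)) dt into ∫(-cos(4*u)) du: now ∫(-cos(4*u)) du.
Step 2. Evaluate the standard form: now -sin(4*u)/4.
Step 3. Substitute back u = t**2 - 5: now -sin(4*t**2 - 20)/4.
Answer: -sin(4*t**2 - 20)/4.


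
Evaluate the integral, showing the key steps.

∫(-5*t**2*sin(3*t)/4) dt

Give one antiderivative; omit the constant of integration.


Step 1. Integrate ∫(-5*t**2*sin(3*t)/4) dt by parts with u = t**2, dv = (-5*sin(3*t)/4) dt, so v = 5*cos(3*t)/12: now 5*t**2*cos(3*t)/12 + ∫(-5*t*cos(3*t)/6) dt.
Step 2. Integrate ∫(-5*t*cos(3*t)/6) dt by parts with u = t, dv = (-5*cos(3*t)/6) dt, so v = -5*sin(3*t)/18: now 5*t**2*cos(3*t)/12 - 5*t*sin(3*t)/18 + ∫(5*sin(3*t)/18) dt.
Step 3. Evaluate the standard form: now 5*t**2*cos(3*t)/12 - 5*t*sin(3*t)/18 - 5*cos(3*t)/54.
Answer: 5*t**2*cos(3*t)/12 - 5*t*sin(3*t)/18 - 5*cos(3*t)/54.


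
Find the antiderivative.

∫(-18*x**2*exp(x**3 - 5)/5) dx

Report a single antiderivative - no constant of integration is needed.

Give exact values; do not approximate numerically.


Answer: -6*exp(x**3 - 5)/5.


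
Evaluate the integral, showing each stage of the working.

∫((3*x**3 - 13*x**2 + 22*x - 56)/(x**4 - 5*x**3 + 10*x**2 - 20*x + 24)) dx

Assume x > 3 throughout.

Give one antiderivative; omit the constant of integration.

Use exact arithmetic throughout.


Step 1. Decompose ∫((3*x**3 - 13*x**2 + 22*x - 56)/(x**4 - 5*x**3 + 10*x**2 - 20*x + 24)) dx by partial fractions, (3*x**3 - 13*x**2 + 22*x - 56)/(x**4 - 5*x**3 + 10*x**2 - 20*x + 24) = -2/(x**2 + 4) + 5/(x - 2) - 2/(x - 3): now ∫(-2/(x - 3)) dx + ∫(5/(x - 2)) dx + ∫(-2/(x**2 + 4)) dx.
Step 2. Evaluate the standard form [assuming x > 3]: now -2*log(x - 3) + ∫(5/(x - 2)) dx + ∫(-2/(x**2 + 4)) dx.
Step 3. Evaluate the standard form [assuming x > 2]: now -2*log(x - 3) + 5*log(x - 2) + ∫(-2/(x**2 + 4)) dx.
Step 4. Evaluate the standard form: now -2*log(x - 3) + 5*log(x - 2) - atan(x/2).
Answer: -2*log(x - 3) + 5*log(x - 2) - atan(x/2).


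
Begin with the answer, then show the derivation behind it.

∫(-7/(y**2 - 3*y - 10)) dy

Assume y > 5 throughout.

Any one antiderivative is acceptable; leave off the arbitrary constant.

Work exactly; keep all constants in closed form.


The answer is -log(y - 5) + log(y + 2).
Step 1. Decompose ∫(-7/(y**2 - 3*y - 10)) dy by partial fractions, -7/(y**2 - 3*y - 10) = 1/(y + 2) - 1/(y - 5): now ∫(-1/(y - 5)) dy + ∫(1/(y + 2)) dy.
Step 2. Evaluate the standard form [assuming y > -2]: now log(y + 2) + ∫(-1/(y - 5)) dy.
Step 3. Evaluate the standard form [assuming y > 5]: now -log(y - 5) + log(y + 2).
Answer: -log(y - 5) + log(y + 2).


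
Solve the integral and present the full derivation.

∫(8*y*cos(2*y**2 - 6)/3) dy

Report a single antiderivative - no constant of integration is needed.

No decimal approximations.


Step 1. Substitute u = y**2 - 3, turning ∫(8*y*cos(2*y**2 - 6)/3) dy into ∫(4*cos(2*u)/3) du: now ∫(4*cos(2*u)/3) du.
Step 2. Evaluate the standard form: now 2*sin(2*u)/3.
Step 3. Substitute back u = y**2 - 3: now 2*sin(2*y**2 - 6)/3.
Answer: 2*sin(2*y**2 - 6)/3.


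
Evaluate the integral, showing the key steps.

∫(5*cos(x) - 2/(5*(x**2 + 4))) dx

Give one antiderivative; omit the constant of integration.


Step 1. Rewrite: now ∫(-2/(5*(x**2 + 4))) dx + ∫(5*cos(x)) dx.
Step 2. Evaluate the standard form: now 5*sin(x) + ∫(-2/(5*(x**2 + 4))) dx.
Step 3. Evaluate the standard form: now 5*sin(x) - atan(x/2)/5.
Answer: 5*sin(x) - atan(x/2)/5.


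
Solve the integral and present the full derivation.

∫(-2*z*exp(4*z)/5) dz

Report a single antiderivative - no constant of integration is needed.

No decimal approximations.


Step 1. Integrate ∫(-2*z*exp(4*z)/5) dz by parts with u = z, dv = (-2*exp(4*z)/5) dz, so v = -exp(4*z)/10: now -z*exp(4*z)/10 + ∫(exp(4*z)/10) dz.
Step 2. Evaluate the standard form: now -z*exp(4*z)/10 + exp(4*z)/40.
Answer: -z*exp(4*z)/10 + exp(4*z)/40.


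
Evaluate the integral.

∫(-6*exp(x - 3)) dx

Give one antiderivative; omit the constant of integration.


Answer: -6*exp(x - 3).


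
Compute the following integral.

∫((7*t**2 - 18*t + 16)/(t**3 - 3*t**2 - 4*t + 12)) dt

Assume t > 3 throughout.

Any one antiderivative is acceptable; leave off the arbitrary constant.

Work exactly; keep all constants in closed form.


Answer: 5*log(t - 3) - 2*log(t - 2) + 4*log(t + 2).


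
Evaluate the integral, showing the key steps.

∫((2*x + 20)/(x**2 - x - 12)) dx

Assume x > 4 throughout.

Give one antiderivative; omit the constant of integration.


Step 1. Decompose ∫((2*x + 20)/(x**2 - x - 12)) dx by partial fractions, (2*x + 20)/(x**2 - x - 12) = -2/(x + 3) + 4/(x - 4): now ∫(4/(x - 4)) dx + ∫(-2/(x + 3)) dx.
Step 2. Evaluate the standard form [assuming x > 4]: now 4*log(x - 4) + ∫(-2/(x + 3)) dx.
Step 3. Evaluate the standard form [assuming x > -3]: now 4*log(x - 4) - 2*log(x + 3).
Answer: 4*log(x - 4) - 2*log(x + 3).


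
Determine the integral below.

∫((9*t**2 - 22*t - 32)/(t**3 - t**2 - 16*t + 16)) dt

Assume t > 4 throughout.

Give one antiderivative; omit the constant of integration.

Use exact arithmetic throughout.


Answer: log(t - 4) + 3*log(t - 1) + 5*log(t + 4).


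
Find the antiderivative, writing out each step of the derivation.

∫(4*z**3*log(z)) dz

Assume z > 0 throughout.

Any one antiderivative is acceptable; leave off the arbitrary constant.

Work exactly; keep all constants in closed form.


Step 1. Integrate ∫(4*z**3*log(z)) dz by parts with u = log(z), dv = (4*z**3) dz, so v = z**4 [assuming z > 0]: now z**4*log(z) + ∫(-z**3) dz.
Step 2. Evaluate the standard form: now z**4*log(z) - z**4/4.
Answer: z**4*log(z) - z**4/4.


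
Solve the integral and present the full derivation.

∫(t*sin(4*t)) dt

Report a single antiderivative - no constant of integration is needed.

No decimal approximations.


Step 1. Integrate ∫(t*sin(4*t)) dt by parts with u = t, dv = (sin(4*t)) dt, so v = -cos(4*t)/4: now -t*cos(4*t)/4 + ∫(cos(4*t)/4) dt.
Step 2. Evaluate the standard form: now -t*cos(4*t)/4 + sin(4*t)/16.
Answer: -t*cos(4*t)/4 + sin(4*t)/16.


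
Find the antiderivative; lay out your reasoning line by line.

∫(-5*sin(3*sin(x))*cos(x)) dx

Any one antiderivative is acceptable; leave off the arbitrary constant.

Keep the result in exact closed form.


Step 1. Substitute u = sin(x), turning ∫(-5*sin(3*sin(x))*cos(x)) dx into ∫(-5*sin(3*u)) du: now ∫(-5*sin(3*u)) du.
Step 2. Evaluate the standard form: now 5*cos(3*u)/3.
Step 3. Substitute back u = sin(x): now 5*cos(3*sin(x))/3.
Answer: 5*cos(3*sin(x))/3.


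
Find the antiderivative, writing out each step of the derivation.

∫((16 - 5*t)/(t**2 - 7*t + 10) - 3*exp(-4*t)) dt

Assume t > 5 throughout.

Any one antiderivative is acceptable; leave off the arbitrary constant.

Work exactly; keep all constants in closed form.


Step 1. Rewrite: now ∫((16 - 5*t)/(t**2 - 7*t + 10)) dt + ∫(-3*exp(-4*t)) dt.
Step 2. Decompose ∫((16 - 5*t)/(t**2 - 7*t + 10)) dt by partial fractions, (16 - 5*t)/(t**2 - 7*t + 10) = -2/(t - 2) - 3/(t - 5): now ∫(-3/(t - 5)) dt + ∫(-2/(t - 2)) dt + ∫(-3*exp(-4*t)) dt.
Step 3. Evaluate the standard form [assuming t > 2]: now -2*log(t - 2) + ∫(-3/(t - 5)) dt + ∫(-3*exp(-4*t)) dt.
Step 4. Evaluate the standard form [assuming t > 5]: now -3*log(t - 5) - 2*log(t - 2) + ∫(-3*exp(-4*t)) dt.
Step 5. Evaluate the standard form: now -3*log(t - 5) - 2*log(t - 2) + 3*exp(-4*t)/4.
Answer: -3*log(t - 5) - 2*log(t - 2) + 3*exp(-4*t)/4.


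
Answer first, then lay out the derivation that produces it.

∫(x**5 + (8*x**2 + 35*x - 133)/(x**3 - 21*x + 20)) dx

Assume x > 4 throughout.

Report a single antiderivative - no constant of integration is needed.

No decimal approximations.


The answer is x**6/6 + 5*log(x - 4) + 5*log(x - 1) - 2*log(x + 5).
Step 1. Rewrite: now ∫(x**5) dx + ∫((8*x**2 + 35*x - 133)/(x**3 - 21*x + 20)) dx.
Step 2. Decompose ∫((8*x**2 + 35*x - 133)/(x**3 - 21*x + 20)) dx by partial fractions, (8*x**2 + 35*x - 133)/(x**3 - 21*x + 20) = -2/(x + 5) + 5/(x - 1) + 5/(x - 4): now ∫(x**5) dx + ∫(5/(x - 4)) dx + ∫(5/(x - 1)) dx + ∫(-2/(x + 5)) dx.
Step 3. Evaluate the standard form [assuming x > -5]: now -2*log(x + 5) + ∫(x**5) dx + ∫(5/(x - 4)) dx + ∫(5/(x - 1)) dx.
Step 4. Evaluate the standard form [assuming x > 4]: now 5*log(x - 4) - 2*log(x + 5) + ∫(x**5) dx + ∫(5/(x - 1)) dx.
Step 5. Evaluate the standard form [assuming x > 1]: now 5*log(x - 4) + 5*log(x - 1) - 2*log(x + 5) + ∫(x**5) dx.
Step 6. Evaluate the standard form: now x**6/6 + 5*log(x - 4) + 5*log(x - 1) - 2*log(x + 5).
Answer: x**6/6 + 5*log(x - 4) + 5*log(x - 1) - 2*log(x + 5).


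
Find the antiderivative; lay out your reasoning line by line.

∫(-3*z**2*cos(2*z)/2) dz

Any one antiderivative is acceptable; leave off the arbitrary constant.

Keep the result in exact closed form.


Step 1. Integrate ∫(-3*z**2*cos(2*z)/2) dz by parts with u = z**2, dv = (-3*cos(2*z)/2) dz, so v = -3*sin(2*z)/4: now -3*z**2*sin(2*z)/4 + ∫(3*z*sin(2*z)/2) dz.
Step 2. Integrate ∫(3*z*sin(2*z)/2) dz by parts with u = z, dv = (3*sin(2*z)/2) dz, so v = -3*cos(2*z)/4: now -3*z**2*sin(2*z)/4 - 3*z*cos(2*z)/4 + ∫(3*cos(2*z)/4) dz.
Step 3. Evaluate the standard form: now -3*z**2*sin(2*z)/4 - 3*z*cos(2*z)/4 + 3*sin(2*z)/8.
Answer: -3*z**2*sin(2*z)/4 - 3*z*cos(2*z)/4 + 3*sin(2*z)/8.
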